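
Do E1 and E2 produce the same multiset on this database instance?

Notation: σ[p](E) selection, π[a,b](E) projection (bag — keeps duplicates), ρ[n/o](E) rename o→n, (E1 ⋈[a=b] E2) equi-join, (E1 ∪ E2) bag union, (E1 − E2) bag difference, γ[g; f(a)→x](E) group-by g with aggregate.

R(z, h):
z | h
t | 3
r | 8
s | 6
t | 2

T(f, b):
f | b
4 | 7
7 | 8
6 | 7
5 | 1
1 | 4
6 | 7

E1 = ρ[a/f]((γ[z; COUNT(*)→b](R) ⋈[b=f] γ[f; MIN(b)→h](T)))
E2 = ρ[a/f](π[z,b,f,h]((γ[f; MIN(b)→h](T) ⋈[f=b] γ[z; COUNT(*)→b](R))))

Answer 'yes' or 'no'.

E1 stepwise |·|:
  R → 4
  γ[z; COUNT(*)→b](R) → 3
  T → 6
  γ[f; MIN(b)→h](T) → 5
  (γ[z; COUNT(*)→b](R) ⋈[b=f] γ[f; MIN(b)→h](T)) → 2
  ρ[a/f]((γ[z; COUNT(*)→b](R) ⋈[b=f] γ[f; MIN(b)→h](T))) → 2
E2 stepwise |·|:
  T → 6
  γ[f; MIN(b)→h](T) → 5
  R → 4
  γ[z; COUNT(*)→b](R) → 3
  (γ[f; MIN(b)→h](T) ⋈[f=b] γ[z; COUNT(*)→b](R)) → 2
  π[z,b,f,h]((γ[f; MIN(b)→h](T) ⋈[f=b] γ[z; COUNT(*)→b](R))) → 2
  ρ[a/f](π[z,b,f,h]((γ[f; MIN(b)→h](T) ⋈[f=b] γ[z; COUNT(*)→b](R)))) → 2

E1 and E2 produce the same multiset:
z | b | a | h
r | 1 | 1 | 4
s | 1 | 1 | 4

yes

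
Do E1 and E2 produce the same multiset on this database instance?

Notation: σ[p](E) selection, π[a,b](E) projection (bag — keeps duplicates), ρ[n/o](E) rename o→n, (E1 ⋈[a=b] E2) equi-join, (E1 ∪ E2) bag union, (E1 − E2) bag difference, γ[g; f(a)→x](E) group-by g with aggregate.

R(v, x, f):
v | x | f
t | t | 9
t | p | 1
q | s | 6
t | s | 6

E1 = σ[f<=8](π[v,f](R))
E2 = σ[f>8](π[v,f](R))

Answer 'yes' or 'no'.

E1 subexpression sizes:
  R → 4
  π[v,f](R) → 4
  σ[f<=8](π[v,f](R)) → 3
E2 subexpression sizes:
  R → 4
  π[v,f](R) → 4
  σ[f>8](π[v,f](R)) → 1

E1 result:
v | f
q | 6
t | 1
t | 6
E2 result:
v | f
t | 9
Witness: ('t', 9) appears 0× in E1 but 1× in E2.

no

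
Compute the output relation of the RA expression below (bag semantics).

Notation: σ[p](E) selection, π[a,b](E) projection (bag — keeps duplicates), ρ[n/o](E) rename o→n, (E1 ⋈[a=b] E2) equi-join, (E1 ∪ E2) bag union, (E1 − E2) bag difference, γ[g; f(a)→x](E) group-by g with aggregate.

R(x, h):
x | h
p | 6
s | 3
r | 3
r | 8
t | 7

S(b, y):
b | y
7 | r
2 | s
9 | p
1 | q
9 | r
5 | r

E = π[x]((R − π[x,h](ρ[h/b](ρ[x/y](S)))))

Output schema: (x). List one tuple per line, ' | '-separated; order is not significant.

Row counts bottom-up:
  R → 5
  S → 6
  ρ[x/y](S) → 6
  ρ[h/b](ρ[x/y](S)) → 6
  π[x,h](ρ[h/b](ρ[x/y](S))) → 6
  (R − π[x,h](ρ[h/b](ρ[x/y](S)))) → 5
  π[x]((R − π[x,h](ρ[h/b](ρ[x/y](S))))) → 5

== RESULT ==
x
p
r
r
s
t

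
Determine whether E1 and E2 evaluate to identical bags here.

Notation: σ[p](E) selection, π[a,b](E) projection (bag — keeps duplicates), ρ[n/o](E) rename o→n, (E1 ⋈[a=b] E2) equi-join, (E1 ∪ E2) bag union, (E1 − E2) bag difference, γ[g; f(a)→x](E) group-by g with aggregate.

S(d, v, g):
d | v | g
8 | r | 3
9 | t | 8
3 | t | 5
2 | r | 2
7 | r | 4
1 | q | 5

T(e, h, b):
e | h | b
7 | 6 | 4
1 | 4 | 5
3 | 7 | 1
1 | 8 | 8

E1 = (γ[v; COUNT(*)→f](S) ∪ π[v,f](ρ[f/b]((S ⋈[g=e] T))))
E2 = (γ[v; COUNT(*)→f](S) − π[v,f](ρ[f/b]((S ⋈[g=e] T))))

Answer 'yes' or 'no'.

E1 subexpression sizes:
  S → 6
  γ[v; COUNT(*)→f](S) → 3
  S → 6
  T → 4
  (S ⋈[g=e] T) → 1
  ρ[f/b]((S ⋈[g=e] T)) → 1
  π[v,f](ρ[f/b]((S ⋈[g=e] T))) → 1
  (γ[v; COUNT(*)→f](S) ∪ π[v,f](ρ[f/b]((S ⋈[g=e] T)))) → 4
E2 subexpression sizes:
  S → 6
  γ[v; COUNT(*)→f](S) → 3
  S → 6
  T → 4
  (S ⋈[g=e] T) → 1
  ρ[f/b]((S ⋈[g=e] T)) → 1
  π[v,f](ρ[f/b]((S ⋈[g=e] T))) → 1
  (γ[v; COUNT(*)→f](S) − π[v,f](ρ[f/b]((S ⋈[g=e] T)))) → 3

E1 result:
v | f
q | 1
r | 1
r | 3
t | 2
E2 result:
v | f
q | 1
r | 3
t | 2
Witness: ('r', 1) appears 1× in E1 but 0× in E2.

no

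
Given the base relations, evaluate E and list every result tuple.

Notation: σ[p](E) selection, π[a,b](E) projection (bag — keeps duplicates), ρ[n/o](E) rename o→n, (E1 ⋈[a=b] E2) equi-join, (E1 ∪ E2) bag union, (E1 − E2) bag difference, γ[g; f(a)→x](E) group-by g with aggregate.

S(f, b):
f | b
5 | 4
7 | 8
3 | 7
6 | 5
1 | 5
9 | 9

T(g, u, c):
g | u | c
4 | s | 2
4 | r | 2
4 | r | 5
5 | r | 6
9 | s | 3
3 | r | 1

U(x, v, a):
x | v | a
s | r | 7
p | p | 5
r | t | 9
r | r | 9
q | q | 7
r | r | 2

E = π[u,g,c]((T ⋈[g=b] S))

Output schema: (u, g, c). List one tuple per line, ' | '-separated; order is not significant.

Row counts bottom-up:
  T → 6
  S → 6
  (T ⋈[g=b] S) → 6
  π[u,g,c]((T ⋈[g=b] S)) → 6

== RESULT ==
u | g | c
r | 4 | 2
r | 4 | 5
r | 5 | 6
r | 5 | 6
s | 4 | 2
s | 9 | 3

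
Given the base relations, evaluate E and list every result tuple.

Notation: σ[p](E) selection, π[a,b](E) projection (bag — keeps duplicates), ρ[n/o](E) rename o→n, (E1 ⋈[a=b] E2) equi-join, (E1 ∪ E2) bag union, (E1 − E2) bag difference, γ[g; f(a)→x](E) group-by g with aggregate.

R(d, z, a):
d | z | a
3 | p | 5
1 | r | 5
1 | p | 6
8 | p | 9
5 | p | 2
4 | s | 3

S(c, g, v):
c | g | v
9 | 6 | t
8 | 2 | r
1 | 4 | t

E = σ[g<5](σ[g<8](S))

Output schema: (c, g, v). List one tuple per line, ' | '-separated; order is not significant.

Stepwise |·|:
  S → 3
  σ[g<8](S) → 3
  σ[g<5](σ[g<8](S)) → 2

== RESULT ==
c | g | v
1 | 4 | t
8 | 2 | r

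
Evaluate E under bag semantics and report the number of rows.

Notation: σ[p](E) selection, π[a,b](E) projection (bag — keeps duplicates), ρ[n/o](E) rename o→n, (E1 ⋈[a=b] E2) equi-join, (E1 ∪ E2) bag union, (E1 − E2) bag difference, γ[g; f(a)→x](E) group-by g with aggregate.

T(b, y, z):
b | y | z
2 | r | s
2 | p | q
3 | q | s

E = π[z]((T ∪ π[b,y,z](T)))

Per-node cardinality:
  T → 3
  T → 3
  π[b,y,z](T) → 3
  (T ∪ π[b,y,z](T)) → 6
  π[z]((T ∪ π[b,y,z](T))) → 6

|E| = 6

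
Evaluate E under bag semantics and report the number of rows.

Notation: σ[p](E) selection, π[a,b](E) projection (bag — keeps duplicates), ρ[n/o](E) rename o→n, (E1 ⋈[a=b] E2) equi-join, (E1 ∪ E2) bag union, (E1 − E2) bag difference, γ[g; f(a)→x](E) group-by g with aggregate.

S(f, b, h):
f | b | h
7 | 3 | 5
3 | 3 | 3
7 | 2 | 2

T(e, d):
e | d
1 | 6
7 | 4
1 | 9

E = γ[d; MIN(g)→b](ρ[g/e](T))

Per-node cardinality:
  T → 3
  ρ[g/e](T) → 3
  γ[d; MIN(g)→b](ρ[g/e](T)) → 3

|E| = 3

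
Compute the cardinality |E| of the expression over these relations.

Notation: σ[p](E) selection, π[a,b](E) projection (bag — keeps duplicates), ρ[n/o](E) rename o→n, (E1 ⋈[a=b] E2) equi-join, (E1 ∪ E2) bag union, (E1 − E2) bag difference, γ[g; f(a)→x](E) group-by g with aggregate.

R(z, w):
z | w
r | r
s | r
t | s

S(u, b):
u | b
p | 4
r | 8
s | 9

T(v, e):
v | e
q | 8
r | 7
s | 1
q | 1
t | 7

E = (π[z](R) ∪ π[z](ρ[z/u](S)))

Stepwise |·|:
  R → 3
  π[z](R) → 3
  S → 3
  ρ[z/u](S) → 3
  π[z](ρ[z/u](S)) → 3
  (π[z](R) ∪ π[z](ρ[z/u](S))) → 6

|E| = 6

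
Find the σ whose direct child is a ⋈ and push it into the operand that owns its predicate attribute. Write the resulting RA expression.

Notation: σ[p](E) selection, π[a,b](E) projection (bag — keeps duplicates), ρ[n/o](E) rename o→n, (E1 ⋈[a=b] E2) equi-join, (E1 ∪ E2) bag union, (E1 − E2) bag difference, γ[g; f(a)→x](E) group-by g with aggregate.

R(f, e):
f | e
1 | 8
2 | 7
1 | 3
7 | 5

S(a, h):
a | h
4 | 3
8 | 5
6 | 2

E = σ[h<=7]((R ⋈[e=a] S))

σ filters on h, owned by the right side.
E' = (R ⋈[e=a] σ[h<=7](S))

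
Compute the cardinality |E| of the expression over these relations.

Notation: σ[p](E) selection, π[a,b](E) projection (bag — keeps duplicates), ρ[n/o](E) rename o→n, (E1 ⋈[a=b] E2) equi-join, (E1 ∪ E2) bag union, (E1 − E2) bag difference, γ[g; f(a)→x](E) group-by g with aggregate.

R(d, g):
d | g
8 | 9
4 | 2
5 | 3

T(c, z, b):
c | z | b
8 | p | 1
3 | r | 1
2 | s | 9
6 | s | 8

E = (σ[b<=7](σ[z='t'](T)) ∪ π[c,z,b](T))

Per-node cardinality:
  T → 4
  σ[z='t'](T) → 0
  σ[b<=7](σ[z='t'](T)) → 0
  T → 4
  π[c,z,b](T) → 4
  (σ[b<=7](σ[z='t'](T)) ∪ π[c,z,b](T)) → 4

|E| = 4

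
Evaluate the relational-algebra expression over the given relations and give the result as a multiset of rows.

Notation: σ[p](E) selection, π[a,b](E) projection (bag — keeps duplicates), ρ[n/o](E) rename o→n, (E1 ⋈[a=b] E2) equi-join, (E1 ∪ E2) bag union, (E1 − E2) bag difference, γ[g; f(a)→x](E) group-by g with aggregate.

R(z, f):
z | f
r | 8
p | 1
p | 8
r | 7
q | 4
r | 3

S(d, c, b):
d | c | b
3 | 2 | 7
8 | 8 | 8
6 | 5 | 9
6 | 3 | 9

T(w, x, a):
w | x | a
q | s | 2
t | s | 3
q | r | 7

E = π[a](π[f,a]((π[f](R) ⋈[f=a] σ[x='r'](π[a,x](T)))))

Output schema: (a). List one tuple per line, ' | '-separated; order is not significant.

Subexpression sizes:
  R → 6
  π[f](R) → 6
  T → 3
  π[a,x](T) → 3
  σ[x='r'](π[a,x](T)) → 1
  (π[f](R) ⋈[f=a] σ[x='r'](π[a,x](T))) → 1
  π[f,a]((π[f](R) ⋈[f=a] σ[x='r'](π[a,x](T)))) → 1
  π[a](π[f,a]((π[f](R) ⋈[f=a] σ[x='r'](π[a,x](T))))) → 1

== RESULT ==
a
7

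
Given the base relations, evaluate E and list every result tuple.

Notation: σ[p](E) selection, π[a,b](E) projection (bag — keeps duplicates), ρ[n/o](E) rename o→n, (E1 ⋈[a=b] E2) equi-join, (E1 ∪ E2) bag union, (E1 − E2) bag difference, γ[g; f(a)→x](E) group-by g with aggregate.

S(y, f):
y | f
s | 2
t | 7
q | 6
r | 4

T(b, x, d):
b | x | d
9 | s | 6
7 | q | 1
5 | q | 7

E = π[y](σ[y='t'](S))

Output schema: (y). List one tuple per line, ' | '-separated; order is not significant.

Per-node cardinality:
  S → 4
  σ[y='t'](S) → 1
  π[y](σ[y='t'](S)) → 1

== RESULT ==
y
t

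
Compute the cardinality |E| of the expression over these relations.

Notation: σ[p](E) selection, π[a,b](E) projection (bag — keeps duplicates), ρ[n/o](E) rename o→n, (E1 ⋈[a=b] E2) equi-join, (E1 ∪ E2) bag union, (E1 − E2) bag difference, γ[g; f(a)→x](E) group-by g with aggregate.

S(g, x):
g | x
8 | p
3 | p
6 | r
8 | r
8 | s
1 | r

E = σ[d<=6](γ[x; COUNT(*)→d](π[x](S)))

Subexpression sizes:
  S → 6
  π[x](S) → 6
  γ[x; COUNT(*)→d](π[x](S)) → 3
  σ[d<=6](γ[x; COUNT(*)→d](π[x](S))) → 3

|E| = 3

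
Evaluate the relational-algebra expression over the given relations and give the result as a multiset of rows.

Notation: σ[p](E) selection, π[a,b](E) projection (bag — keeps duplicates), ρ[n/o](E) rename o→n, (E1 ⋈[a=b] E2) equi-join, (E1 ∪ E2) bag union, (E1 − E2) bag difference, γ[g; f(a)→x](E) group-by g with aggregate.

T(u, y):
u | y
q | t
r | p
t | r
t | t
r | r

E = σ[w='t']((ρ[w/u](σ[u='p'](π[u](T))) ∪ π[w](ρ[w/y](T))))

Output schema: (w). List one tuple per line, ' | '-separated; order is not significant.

Per-node cardinality:
  T → 5
  π[u](T) → 5
  σ[u='p'](π[u](T)) → 0
  ρ[w/u](σ[u='p'](π[u](T))) → 0
  T → 5
  ρ[w/y](T) → 5
  π[w](ρ[w/y](T)) → 5
  (ρ[w/u](σ[u='p'](π[u](T))) ∪ π[w](ρ[w/y](T))) → 5
  σ[w='t']((ρ[w/u](σ[u='p'](π[u](T))) ∪ π[w](ρ[w/y](T)))) → 2

== RESULT ==
w
t
t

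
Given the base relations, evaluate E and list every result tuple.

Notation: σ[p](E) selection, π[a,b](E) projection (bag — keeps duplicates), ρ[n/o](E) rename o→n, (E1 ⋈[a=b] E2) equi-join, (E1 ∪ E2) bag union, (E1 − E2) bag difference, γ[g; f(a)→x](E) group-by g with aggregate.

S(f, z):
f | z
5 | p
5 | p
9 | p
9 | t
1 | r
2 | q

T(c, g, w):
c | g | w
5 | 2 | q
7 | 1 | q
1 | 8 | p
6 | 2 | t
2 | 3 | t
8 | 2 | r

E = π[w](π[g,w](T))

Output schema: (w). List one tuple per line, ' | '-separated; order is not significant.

Row counts bottom-up:
  T → 6
  π[g,w](T) → 6
  π[w](π[g,w](T)) → 6

== RESULT ==
w
p
q
q
r
t
t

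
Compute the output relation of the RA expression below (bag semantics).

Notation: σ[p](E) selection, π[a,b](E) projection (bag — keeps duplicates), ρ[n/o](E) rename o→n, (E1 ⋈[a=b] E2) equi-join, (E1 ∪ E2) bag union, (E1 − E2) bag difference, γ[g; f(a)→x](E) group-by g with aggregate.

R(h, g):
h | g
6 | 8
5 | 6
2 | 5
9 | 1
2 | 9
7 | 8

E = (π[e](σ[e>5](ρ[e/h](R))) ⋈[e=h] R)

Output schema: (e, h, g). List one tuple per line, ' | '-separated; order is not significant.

Subexpression sizes:
  R → 6
  ρ[e/h](R) → 6
  σ[e>5](ρ[e/h](R)) → 3
  π[e](σ[e>5](ρ[e/h](R))) → 3
  R → 6
  (π[e](σ[e>5](ρ[e/h](R))) ⋈[e=h] R) → 3

== RESULT ==
e | h | g
6 | 6 | 8
7 | 7 | 8
9 | 9 | 1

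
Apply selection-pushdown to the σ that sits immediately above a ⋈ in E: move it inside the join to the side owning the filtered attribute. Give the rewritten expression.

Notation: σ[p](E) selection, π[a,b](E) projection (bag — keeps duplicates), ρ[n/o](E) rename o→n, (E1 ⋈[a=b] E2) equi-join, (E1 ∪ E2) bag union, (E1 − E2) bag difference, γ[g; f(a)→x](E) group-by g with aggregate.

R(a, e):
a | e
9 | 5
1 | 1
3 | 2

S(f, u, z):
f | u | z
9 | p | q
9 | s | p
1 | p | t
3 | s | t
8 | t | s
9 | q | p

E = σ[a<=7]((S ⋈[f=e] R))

σ filters on a, owned by the right side.
E' = (S ⋈[f=e] σ[a<=7](R))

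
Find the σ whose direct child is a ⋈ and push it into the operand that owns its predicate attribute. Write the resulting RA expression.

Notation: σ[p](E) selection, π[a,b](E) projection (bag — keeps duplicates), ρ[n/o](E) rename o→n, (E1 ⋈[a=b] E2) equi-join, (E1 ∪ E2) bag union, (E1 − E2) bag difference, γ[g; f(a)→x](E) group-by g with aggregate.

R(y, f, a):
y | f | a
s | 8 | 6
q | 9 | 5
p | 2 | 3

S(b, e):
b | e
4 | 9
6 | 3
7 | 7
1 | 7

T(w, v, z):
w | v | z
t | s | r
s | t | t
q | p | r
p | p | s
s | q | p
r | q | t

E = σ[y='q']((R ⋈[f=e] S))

σ filters on y, owned by the left side.
E' = (σ[y='q'](R) ⋈[f=e] S)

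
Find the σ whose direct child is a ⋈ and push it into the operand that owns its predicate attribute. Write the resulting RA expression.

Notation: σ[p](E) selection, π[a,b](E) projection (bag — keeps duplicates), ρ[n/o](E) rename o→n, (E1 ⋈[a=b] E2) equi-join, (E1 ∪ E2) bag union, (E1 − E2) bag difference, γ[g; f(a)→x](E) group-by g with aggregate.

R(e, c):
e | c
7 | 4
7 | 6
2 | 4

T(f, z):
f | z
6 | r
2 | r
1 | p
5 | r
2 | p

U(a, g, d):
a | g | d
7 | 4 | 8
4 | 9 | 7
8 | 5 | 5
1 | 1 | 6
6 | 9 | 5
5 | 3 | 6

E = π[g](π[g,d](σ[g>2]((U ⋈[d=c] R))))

σ filters on g, owned by the left side.
E' = π[g](π[g,d]((σ[g>2](U) ⋈[d=c] R)))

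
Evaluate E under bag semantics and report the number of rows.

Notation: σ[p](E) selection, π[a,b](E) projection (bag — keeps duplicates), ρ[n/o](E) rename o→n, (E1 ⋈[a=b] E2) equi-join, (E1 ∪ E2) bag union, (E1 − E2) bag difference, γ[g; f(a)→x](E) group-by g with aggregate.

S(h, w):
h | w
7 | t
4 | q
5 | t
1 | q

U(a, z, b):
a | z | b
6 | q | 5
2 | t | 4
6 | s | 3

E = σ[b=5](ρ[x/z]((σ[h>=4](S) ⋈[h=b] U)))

Subexpression sizes:
  S → 4
  σ[h>=4](S) → 3
  U → 3
  (σ[h>=4](S) ⋈[h=b] U) → 2
  ρ[x/z]((σ[h>=4](S) ⋈[h=b] U)) → 2
  σ[b=5](ρ[x/z]((σ[h>=4](S) ⋈[h=b] U))) → 1

|E| = 1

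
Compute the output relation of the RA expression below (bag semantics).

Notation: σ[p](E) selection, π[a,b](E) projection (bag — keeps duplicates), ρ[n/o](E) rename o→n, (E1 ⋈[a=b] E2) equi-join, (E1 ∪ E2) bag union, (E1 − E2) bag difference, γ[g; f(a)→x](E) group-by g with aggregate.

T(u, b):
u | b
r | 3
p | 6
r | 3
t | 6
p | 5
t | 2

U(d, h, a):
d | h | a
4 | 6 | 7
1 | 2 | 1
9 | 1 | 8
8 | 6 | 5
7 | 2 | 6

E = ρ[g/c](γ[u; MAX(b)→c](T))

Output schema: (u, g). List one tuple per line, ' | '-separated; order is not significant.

Per-node cardinality:
  T → 6
  γ[u; MAX(b)→c](T) → 3
  ρ[g/c](γ[u; MAX(b)→c](T)) → 3

== RESULT ==
u | g
p | 6
r | 3
t | 6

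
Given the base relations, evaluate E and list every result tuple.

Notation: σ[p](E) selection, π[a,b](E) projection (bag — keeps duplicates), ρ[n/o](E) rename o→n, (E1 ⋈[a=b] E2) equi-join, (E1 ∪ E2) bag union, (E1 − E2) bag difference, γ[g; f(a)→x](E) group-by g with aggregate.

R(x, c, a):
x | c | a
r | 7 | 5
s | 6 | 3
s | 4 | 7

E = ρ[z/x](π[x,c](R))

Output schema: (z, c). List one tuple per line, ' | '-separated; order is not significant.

Stepwise |·|:
  R → 3
  π[x,c](R) → 3
  ρ[z/x](π[x,c](R)) → 3

== RESULT ==
z | c
r | 7
s | 4
s | 6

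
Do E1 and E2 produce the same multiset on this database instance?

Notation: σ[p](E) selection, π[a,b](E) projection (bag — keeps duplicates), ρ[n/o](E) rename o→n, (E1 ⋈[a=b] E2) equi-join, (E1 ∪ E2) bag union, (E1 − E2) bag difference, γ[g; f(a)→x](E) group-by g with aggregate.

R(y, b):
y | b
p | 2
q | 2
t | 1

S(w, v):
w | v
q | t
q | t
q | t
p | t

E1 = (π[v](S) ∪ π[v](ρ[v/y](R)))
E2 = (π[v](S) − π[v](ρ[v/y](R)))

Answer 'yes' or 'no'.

E1 stepwise |·|:
  S → 4
  π[v](S) → 4
  R → 3
  ρ[v/y](R) → 3
  π[v](ρ[v/y](R)) → 3
  (π[v](S) ∪ π[v](ρ[v/y](R))) → 7
E2 stepwise |·|:
  S → 4
  π[v](S) → 4
  R → 3
  ρ[v/y](R) → 3
  π[v](ρ[v/y](R)) → 3
  (π[v](S) − π[v](ρ[v/y](R))) → 3

E1 result:
v
p
q
t
t
t
t
t
E2 result:
v
t
t
t
Witness: ('t',) appears 5× in E1 but 3× in E2.

no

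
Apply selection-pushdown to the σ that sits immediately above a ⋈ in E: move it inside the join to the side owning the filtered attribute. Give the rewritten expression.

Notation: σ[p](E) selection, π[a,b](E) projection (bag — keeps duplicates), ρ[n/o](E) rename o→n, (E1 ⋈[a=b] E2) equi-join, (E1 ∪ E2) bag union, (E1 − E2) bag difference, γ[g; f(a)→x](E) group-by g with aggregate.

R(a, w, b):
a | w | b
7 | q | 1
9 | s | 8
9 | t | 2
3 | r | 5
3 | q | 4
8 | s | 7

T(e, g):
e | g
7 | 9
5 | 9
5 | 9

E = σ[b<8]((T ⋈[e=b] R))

σ filters on b, owned by the right side.
E' = (T ⋈[e=b] σ[b<8](R))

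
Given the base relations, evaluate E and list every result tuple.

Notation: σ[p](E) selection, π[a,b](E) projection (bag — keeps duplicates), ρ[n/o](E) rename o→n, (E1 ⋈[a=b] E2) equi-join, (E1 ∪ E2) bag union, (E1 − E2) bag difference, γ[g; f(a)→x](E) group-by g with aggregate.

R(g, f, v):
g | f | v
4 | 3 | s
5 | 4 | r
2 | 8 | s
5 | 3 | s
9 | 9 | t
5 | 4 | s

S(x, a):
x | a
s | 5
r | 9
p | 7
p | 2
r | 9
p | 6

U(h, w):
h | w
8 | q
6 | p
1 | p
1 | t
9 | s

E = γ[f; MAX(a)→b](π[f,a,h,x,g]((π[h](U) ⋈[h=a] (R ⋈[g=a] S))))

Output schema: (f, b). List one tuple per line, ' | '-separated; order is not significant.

Per-node cardinality:
  U → 5
  π[h](U) → 5
  R → 6
  S → 6
  (R ⋈[g=a] S) → 6
  (π[h](U) ⋈[h=a] (R ⋈[g=a] S)) → 2
  π[f,a,h,x,g]((π[h](U) ⋈[h=a] (R ⋈[g=a] S))) → 2
  γ[f; MAX(a)→b](π[f,a,h,x,g]((π[h](U) ⋈[h=a] (R ⋈[g=a] S)))) → 1

== RESULT ==
f | b
9 | 9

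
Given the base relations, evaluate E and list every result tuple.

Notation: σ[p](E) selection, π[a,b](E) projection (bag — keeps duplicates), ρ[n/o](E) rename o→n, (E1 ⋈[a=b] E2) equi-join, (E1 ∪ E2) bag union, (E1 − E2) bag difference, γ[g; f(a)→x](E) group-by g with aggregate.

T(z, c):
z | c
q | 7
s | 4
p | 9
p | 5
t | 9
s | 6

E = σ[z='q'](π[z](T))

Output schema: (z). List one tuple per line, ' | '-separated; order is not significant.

Per-node cardinality:
  T → 6
  π[z](T) → 6
  σ[z='q'](π[z](T)) → 1

== RESULT ==
z
q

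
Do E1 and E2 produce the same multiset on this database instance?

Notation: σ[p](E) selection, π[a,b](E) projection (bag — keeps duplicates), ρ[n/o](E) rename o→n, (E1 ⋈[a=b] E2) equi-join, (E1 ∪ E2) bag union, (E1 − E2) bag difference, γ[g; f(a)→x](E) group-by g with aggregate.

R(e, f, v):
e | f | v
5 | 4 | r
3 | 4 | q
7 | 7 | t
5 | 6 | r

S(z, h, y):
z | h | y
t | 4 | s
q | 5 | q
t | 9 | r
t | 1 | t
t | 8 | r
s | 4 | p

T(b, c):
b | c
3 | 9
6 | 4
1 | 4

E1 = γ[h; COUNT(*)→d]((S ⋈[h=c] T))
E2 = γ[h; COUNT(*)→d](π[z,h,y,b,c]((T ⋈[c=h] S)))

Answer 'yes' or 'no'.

E1 stepwise |·|:
  S → 6
  T → 3
  (S ⋈[h=c] T) → 5
  γ[h; COUNT(*)→d]((S ⋈[h=c] T)) → 2
E2 stepwise |·|:
  T → 3
  S → 6
  (T ⋈[c=h] S) → 5
  π[z,h,y,b,c]((T ⋈[c=h] S)) → 5
  γ[h; COUNT(*)→d](π[z,h,y,b,c]((T ⋈[c=h] S))) → 2

E1 and E2 produce the same multiset:
h | d
4 | 4
9 | 1

yes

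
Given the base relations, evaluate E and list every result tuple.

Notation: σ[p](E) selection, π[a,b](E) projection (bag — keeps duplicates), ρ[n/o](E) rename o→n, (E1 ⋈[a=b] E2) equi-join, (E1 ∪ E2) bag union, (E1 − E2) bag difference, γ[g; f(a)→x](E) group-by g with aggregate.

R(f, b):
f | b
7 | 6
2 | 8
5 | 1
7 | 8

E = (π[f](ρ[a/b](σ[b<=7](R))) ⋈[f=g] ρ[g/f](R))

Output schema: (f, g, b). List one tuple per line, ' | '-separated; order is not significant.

Subexpression sizes:
  R → 4
  σ[b<=7](R) → 2
  ρ[a/b](σ[b<=7](R)) → 2
  π[f](ρ[a/b](σ[b<=7](R))) → 2
  R → 4
  ρ[g/f](R) → 4
  (π[f](ρ[a/b](σ[b<=7](R))) ⋈[f=g] ρ[g/f](R)) → 3

== RESULT ==
f | g | b
5 | 5 | 1
7 | 7 | 6
7 | 7 | 8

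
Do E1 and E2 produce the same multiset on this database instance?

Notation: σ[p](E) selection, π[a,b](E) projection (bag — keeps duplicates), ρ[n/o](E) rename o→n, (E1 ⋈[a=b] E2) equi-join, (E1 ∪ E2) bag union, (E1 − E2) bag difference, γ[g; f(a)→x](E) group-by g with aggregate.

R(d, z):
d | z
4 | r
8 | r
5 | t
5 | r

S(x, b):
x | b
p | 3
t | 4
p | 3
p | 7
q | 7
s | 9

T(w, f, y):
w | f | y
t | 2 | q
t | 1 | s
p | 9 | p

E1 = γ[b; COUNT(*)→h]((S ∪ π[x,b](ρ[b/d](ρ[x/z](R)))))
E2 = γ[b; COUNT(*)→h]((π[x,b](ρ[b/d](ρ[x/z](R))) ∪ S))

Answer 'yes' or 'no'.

E1 row counts bottom-up:
  S → 6
  R → 4
  ρ[x/z](R) → 4
  ρ[b/d](ρ[x/z](R)) → 4
  π[x,b](ρ[b/d](ρ[x/z](R))) → 4
  (S ∪ π[x,b](ρ[b/d](ρ[x/z](R)))) → 10
  γ[b; COUNT(*)→h]((S ∪ π[x,b](ρ[b/d](ρ[x/z](R))))) → 6
E2 row counts bottom-up:
  R → 4
  ρ[x/z](R) → 4
  ρ[b/d](ρ[x/z](R)) → 4
  π[x,b](ρ[b/d](ρ[x/z](R))) → 4
  S → 6
  (π[x,b](ρ[b/d](ρ[x/z](R))) ∪ S) → 10
  γ[b; COUNT(*)→h]((π[x,b](ρ[b/d](ρ[x/z](R))) ∪ S)) → 6

E1 and E2 produce the same multiset:
b | h
3 | 2
4 | 2
5 | 2
7 | 2
8 | 1
9 | 1

yes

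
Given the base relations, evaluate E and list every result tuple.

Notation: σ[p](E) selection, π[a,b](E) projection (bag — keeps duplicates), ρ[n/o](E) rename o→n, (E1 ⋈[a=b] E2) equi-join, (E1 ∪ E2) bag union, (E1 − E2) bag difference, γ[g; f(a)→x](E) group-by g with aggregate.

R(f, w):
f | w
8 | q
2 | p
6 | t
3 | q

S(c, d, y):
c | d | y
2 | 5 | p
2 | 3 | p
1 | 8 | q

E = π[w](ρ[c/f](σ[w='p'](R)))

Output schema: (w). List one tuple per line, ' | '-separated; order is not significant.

Stepwise |·|:
  R → 4
  σ[w='p'](R) → 1
  ρ[c/f](σ[w='p'](R)) → 1
  π[w](ρ[c/f](σ[w='p'](R))) → 1

== RESULT ==
w
p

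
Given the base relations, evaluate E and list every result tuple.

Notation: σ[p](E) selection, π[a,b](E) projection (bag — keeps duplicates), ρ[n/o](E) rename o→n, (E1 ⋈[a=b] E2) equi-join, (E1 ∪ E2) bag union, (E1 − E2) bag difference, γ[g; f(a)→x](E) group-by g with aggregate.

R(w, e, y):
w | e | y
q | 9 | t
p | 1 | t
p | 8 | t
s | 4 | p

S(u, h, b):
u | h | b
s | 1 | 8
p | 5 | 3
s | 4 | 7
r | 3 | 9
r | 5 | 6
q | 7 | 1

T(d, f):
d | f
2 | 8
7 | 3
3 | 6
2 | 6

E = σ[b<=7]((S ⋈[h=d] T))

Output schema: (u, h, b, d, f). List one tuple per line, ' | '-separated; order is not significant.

Row counts bottom-up:
  S → 6
  T → 4
  (S ⋈[h=d] T) → 2
  σ[b<=7]((S ⋈[h=d] T)) → 1

== RESULT ==
u | h | b | d | f
q | 7 | 1 | 7 | 3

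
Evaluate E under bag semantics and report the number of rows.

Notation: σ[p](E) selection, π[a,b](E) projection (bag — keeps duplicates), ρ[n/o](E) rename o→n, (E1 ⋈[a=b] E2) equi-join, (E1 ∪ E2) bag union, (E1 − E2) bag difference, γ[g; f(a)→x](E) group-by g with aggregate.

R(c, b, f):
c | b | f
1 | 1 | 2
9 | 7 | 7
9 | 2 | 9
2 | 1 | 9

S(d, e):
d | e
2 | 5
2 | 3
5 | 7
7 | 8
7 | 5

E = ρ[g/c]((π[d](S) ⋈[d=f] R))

Per-node cardinality:
  S → 5
  π[d](S) → 5
  R → 4
  (π[d](S) ⋈[d=f] R) → 4
  ρ[g/c]((π[d](S) ⋈[d=f] R)) → 4

|E| = 4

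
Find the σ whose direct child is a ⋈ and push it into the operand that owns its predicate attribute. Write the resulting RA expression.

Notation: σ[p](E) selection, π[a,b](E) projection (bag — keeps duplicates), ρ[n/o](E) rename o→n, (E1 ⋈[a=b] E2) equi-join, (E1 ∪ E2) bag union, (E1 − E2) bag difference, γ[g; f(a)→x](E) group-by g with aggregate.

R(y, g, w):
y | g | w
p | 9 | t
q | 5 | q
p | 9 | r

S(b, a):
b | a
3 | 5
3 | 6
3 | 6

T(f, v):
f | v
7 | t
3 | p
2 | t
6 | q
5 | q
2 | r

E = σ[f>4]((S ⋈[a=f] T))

σ filters on f, owned by the right side.
E' = (S ⋈[a=f] σ[f>4](T))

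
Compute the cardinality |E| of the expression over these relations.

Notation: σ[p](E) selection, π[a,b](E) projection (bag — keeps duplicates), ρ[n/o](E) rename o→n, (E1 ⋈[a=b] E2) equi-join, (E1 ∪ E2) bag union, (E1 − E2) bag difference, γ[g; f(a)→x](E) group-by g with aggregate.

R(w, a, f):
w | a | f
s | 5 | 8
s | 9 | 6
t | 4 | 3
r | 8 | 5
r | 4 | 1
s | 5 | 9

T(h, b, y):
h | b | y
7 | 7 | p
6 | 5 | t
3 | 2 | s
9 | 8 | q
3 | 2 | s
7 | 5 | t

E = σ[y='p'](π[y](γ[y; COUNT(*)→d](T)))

Stepwise |·|:
  T → 6
  γ[y; COUNT(*)→d](T) → 4
  π[y](γ[y; COUNT(*)→d](T)) → 4
  σ[y='p'](π[y](γ[y; COUNT(*)→d](T))) → 1

|E| = 1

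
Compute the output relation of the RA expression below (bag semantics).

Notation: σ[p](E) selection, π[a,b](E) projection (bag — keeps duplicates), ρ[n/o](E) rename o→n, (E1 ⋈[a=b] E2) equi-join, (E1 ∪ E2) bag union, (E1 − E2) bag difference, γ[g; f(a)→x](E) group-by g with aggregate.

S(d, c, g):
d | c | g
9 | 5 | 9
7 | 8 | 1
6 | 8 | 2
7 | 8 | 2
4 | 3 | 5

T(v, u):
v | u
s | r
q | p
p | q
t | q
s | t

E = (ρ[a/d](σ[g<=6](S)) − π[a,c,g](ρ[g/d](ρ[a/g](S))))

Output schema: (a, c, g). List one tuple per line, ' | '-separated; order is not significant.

Per-node cardinality:
  S → 5
  σ[g<=6](S) → 4
  ρ[a/d](σ[g<=6](S)) → 4
  S → 5
  ρ[a/g](S) → 5
  ρ[g/d](ρ[a/g](S)) → 5
  π[a,c,g](ρ[g/d](ρ[a/g](S))) → 5
  (ρ[a/d](σ[g<=6](S)) − π[a,c,g](ρ[g/d](ρ[a/g](S)))) → 4

== RESULT ==
a | c | g
4 | 3 | 5
6 | 8 | 2
7 | 8 | 1
7 | 8 | 2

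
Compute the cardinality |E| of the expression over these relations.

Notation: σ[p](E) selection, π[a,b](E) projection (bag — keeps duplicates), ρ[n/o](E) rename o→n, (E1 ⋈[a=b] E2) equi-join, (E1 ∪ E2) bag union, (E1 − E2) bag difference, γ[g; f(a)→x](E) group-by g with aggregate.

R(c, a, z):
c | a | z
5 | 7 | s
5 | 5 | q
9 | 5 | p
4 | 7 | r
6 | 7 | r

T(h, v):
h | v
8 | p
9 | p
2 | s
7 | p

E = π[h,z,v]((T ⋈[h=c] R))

Per-node cardinality:
  T → 4
  R → 5
  (T ⋈[h=c] R) → 1
  π[h,z,v]((T ⋈[h=c] R)) → 1

|E| = 1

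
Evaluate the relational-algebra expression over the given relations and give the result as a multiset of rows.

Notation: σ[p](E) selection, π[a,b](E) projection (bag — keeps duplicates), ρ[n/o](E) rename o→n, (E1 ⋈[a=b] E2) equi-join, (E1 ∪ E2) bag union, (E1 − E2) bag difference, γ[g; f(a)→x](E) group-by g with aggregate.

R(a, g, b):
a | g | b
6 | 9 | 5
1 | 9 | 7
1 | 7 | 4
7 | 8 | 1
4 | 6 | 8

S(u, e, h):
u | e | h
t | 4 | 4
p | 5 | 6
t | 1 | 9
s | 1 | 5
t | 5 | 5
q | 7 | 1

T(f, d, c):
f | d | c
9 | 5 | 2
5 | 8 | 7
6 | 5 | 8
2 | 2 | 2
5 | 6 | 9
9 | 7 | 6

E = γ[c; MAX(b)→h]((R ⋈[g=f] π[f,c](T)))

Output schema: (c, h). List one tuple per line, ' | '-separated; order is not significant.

Row counts bottom-up:
  R → 5
  T → 6
  π[f,c](T) → 6
  (R ⋈[g=f] π[f,c](T)) → 5
  γ[c; MAX(b)→h]((R ⋈[g=f] π[f,c](T))) → 3

== RESULT ==
c | h
2 | 7
6 | 7
8 | 8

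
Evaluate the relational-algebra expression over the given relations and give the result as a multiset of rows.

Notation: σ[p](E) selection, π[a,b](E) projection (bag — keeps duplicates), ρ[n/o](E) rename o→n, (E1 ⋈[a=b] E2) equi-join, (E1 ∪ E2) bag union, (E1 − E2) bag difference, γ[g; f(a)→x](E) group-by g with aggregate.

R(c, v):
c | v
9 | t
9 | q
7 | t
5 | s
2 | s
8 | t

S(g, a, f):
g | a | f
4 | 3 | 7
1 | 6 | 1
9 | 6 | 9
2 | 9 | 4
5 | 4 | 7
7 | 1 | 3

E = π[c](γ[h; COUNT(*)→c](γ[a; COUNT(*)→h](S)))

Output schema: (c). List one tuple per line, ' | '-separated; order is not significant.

Subexpression sizes:
  S → 6
  γ[a; COUNT(*)→h](S) → 5
  γ[h; COUNT(*)→c](γ[a; COUNT(*)→h](S)) → 2
  π[c](γ[h; COUNT(*)→c](γ[a; COUNT(*)→h](S))) → 2

== RESULT ==
c
1
4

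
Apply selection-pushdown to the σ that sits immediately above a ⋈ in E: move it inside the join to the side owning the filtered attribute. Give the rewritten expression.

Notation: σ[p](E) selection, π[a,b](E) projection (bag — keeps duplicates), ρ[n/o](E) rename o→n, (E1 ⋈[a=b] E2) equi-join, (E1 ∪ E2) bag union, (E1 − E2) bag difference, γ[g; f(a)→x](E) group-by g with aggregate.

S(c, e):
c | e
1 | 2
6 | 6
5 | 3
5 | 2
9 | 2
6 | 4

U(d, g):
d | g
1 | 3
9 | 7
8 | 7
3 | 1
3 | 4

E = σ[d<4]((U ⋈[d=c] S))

σ filters on d, owned by the left side.
E' = (σ[d<4](U) ⋈[d=c] S)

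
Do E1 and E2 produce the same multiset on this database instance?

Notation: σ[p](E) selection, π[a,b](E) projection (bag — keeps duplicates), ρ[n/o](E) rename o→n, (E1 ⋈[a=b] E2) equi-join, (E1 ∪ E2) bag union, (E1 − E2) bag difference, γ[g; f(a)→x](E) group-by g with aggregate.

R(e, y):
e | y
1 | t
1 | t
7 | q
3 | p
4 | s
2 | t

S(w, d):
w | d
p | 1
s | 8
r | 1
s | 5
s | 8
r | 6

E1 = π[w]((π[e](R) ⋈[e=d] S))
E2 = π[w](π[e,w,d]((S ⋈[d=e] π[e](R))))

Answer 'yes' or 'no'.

E1 row counts bottom-up:
  R → 6
  π[e](R) → 6
  S → 6
  (π[e](R) ⋈[e=d] S) → 4
  π[w]((π[e](R) ⋈[e=d] S)) → 4
E2 row counts bottom-up:
  S → 6
  R → 6
  π[e](R) → 6
  (S ⋈[d=e] π[e](R)) → 4
  π[e,w,d]((S ⋈[d=e] π[e](R))) → 4
  π[w](π[e,w,d]((S ⋈[d=e] π[e](R)))) → 4

E1 and E2 produce the same multiset:
w
p
p
r
r

yes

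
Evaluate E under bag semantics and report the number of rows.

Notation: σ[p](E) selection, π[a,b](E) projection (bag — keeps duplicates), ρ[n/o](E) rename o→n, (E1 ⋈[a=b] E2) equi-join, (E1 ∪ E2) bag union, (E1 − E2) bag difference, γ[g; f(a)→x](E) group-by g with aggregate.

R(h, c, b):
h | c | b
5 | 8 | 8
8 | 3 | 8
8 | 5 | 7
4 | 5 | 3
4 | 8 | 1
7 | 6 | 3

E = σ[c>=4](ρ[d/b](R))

Stepwise |·|:
  R → 6
  ρ[d/b](R) → 6
  σ[c>=4](ρ[d/b](R)) → 5

|E| = 5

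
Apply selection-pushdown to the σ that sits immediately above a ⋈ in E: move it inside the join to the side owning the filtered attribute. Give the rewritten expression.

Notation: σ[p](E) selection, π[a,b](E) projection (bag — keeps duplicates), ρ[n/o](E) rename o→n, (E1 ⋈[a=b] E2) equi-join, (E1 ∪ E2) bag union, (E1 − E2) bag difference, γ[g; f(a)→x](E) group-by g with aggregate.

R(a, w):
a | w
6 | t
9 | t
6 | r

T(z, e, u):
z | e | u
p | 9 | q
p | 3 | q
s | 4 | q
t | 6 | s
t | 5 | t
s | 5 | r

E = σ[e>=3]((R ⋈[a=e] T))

σ filters on e, owned by the right side.
E' = (R ⋈[a=e] σ[e>=3](T))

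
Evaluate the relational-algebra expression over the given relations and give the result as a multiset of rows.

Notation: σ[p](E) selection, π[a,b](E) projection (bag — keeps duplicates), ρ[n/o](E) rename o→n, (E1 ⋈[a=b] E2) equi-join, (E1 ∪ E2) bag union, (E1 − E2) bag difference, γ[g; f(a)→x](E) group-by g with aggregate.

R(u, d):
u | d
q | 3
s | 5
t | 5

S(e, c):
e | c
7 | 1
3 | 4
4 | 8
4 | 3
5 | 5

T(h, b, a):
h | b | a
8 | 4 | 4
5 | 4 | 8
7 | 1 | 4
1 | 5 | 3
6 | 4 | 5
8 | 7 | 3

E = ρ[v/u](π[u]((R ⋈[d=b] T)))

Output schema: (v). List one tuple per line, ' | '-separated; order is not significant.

Subexpression sizes:
  R → 3
  T → 6
  (R ⋈[d=b] T) → 2
  π[u]((R ⋈[d=b] T)) → 2
  ρ[v/u](π[u]((R ⋈[d=b] T))) → 2

== RESULT ==
v
s
t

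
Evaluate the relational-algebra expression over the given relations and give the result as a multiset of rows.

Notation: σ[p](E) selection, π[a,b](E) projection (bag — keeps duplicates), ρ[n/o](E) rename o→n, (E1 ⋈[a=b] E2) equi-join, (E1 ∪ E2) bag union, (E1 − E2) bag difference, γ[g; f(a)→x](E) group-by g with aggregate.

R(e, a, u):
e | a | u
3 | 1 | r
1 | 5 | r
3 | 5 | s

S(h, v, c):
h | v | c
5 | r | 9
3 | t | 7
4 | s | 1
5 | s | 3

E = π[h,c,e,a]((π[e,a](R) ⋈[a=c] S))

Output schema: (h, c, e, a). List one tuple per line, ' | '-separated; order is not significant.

Per-node cardinality:
  R → 3
  π[e,a](R) → 3
  S → 4
  (π[e,a](R) ⋈[a=c] S) → 1
  π[h,c,e,a]((π[e,a](R) ⋈[a=c] S)) → 1

== RESULT ==
h | c | e | a
4 | 1 | 3 | 1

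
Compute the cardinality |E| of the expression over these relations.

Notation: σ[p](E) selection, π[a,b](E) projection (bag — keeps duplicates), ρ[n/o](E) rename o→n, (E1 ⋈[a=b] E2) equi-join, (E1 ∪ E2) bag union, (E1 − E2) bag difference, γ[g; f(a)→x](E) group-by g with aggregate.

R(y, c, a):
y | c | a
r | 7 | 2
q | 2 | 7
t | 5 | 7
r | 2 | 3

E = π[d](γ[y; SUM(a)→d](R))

Per-node cardinality:
  R → 4
  γ[y; SUM(a)→d](R) → 3
  π[d](γ[y; SUM(a)→d](R)) → 3

|E| = 3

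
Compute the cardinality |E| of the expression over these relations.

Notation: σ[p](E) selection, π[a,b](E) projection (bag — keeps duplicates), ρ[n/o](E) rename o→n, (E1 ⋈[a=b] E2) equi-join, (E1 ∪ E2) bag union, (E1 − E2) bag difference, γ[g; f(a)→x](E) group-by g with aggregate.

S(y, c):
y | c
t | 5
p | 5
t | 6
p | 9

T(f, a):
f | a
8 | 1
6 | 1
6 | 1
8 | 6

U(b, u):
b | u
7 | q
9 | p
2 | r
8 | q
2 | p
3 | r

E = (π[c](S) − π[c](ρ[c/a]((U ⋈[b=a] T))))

Subexpression sizes:
  S → 4
  π[c](S) → 4
  U → 6
  T → 4
  (U ⋈[b=a] T) → 0
  ρ[c/a]((U ⋈[b=a] T)) → 0
  π[c](ρ[c/a]((U ⋈[b=a] T))) → 0
  (π[c](S) − π[c](ρ[c/a]((U ⋈[b=a] T)))) → 4

|E| = 4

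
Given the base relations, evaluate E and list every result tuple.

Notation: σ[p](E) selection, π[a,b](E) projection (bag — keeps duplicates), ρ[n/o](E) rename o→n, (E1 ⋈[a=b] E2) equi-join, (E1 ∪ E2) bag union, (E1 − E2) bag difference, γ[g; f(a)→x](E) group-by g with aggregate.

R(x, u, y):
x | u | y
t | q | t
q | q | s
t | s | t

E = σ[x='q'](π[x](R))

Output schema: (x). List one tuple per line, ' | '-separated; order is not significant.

Per-node cardinality:
  R → 3
  π[x](R) → 3
  σ[x='q'](π[x](R)) → 1

== RESULT ==
x
q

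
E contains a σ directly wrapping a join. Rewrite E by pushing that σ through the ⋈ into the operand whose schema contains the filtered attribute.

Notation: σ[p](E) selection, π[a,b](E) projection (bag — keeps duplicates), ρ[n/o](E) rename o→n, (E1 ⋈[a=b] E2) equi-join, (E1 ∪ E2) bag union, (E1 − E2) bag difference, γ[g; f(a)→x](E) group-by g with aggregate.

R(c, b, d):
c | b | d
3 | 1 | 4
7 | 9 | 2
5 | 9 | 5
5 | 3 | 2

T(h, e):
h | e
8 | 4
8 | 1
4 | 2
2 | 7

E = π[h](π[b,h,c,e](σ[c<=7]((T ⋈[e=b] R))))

σ filters on c, owned by the right side.
E' = π[h](π[b,h,c,e]((T ⋈[e=b] σ[c<=7](R))))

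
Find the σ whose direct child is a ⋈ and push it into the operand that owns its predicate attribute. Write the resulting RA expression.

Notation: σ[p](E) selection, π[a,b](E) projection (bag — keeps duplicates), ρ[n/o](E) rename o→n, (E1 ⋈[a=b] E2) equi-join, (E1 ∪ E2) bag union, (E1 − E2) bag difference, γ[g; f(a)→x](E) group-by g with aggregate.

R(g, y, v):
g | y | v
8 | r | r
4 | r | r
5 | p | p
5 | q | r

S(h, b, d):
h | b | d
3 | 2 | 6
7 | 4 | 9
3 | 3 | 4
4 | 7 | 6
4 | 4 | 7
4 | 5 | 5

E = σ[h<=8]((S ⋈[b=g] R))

σ filters on h, owned by the left side.
E' = (σ[h<=8](S) ⋈[b=g] R)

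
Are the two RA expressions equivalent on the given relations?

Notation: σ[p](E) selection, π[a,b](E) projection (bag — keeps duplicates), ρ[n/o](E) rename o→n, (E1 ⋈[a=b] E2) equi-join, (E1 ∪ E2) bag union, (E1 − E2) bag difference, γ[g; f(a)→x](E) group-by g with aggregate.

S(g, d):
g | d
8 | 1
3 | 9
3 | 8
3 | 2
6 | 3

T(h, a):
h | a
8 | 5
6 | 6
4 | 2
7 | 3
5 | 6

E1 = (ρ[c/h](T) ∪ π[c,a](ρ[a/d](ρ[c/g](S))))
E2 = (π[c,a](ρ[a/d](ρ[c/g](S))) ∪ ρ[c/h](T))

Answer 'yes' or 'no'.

E1 subexpression sizes:
  T → 5
  ρ[c/h](T) → 5
  S → 5
  ρ[c/g](S) → 5
  ρ[a/d](ρ[c/g](S)) → 5
  π[c,a](ρ[a/d](ρ[c/g](S))) → 5
  (ρ[c/h](T) ∪ π[c,a](ρ[a/d](ρ[c/g](S)))) → 10
E2 subexpression sizes:
  S → 5
  ρ[c/g](S) → 5
  ρ[a/d](ρ[c/g](S)) → 5
  π[c,a](ρ[a/d](ρ[c/g](S))) → 5
  T → 5
  ρ[c/h](T) → 5
  (π[c,a](ρ[a/d](ρ[c/g](S))) ∪ ρ[c/h](T)) → 10

E1 and E2 produce the same multiset:
c | a
3 | 2
3 | 8
3 | 9
4 | 2
5 | 6
6 | 3
6 | 6
7 | 3
8 | 1
8 | 5

yes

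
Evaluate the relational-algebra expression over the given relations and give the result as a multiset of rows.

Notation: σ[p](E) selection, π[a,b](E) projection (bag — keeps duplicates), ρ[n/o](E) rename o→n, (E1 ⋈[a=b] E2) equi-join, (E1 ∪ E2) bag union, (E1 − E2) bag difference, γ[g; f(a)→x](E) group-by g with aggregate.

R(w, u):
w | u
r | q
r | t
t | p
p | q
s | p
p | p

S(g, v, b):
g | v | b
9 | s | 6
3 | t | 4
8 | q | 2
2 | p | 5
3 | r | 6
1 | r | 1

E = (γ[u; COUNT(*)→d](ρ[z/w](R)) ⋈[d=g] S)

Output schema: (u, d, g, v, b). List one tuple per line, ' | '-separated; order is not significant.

Per-node cardinality:
  R → 6
  ρ[z/w](R) → 6
  γ[u; COUNT(*)→d](ρ[z/w](R)) → 3
  S → 6
  (γ[u; COUNT(*)→d](ρ[z/w](R)) ⋈[d=g] S) → 4

== RESULT ==
u | d | g | v | b
p | 3 | 3 | r | 6
p | 3 | 3 | t | 4
q | 2 | 2 | p | 5
t | 1 | 1 | r | 1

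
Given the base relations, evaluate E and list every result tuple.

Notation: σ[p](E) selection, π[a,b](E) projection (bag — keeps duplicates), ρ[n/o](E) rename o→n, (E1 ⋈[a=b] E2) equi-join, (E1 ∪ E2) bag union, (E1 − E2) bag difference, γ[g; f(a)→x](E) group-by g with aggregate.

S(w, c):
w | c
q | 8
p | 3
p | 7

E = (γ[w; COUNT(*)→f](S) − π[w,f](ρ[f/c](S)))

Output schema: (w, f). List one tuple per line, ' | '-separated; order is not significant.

Row counts bottom-up:
  S → 3
  γ[w; COUNT(*)→f](S) → 2
  S → 3
  ρ[f/c](S) → 3
  π[w,f](ρ[f/c](S)) → 3
  (γ[w; COUNT(*)→f](S) − π[w,f](ρ[f/c](S))) → 2

== RESULT ==
w | f
p | 2
q | 1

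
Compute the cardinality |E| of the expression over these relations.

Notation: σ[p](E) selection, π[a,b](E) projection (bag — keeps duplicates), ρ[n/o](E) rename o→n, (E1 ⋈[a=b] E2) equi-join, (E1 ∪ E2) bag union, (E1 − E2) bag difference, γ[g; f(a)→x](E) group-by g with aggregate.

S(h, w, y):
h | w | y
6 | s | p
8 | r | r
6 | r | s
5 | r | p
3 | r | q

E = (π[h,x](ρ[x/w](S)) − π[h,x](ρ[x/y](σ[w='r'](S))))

Subexpression sizes:
  S → 5
  ρ[x/w](S) → 5
  π[h,x](ρ[x/w](S)) → 5
  S → 5
  σ[w='r'](S) → 4
  ρ[x/y](σ[w='r'](S)) → 4
  π[h,x](ρ[x/y](σ[w='r'](S))) → 4
  (π[h,x](ρ[x/w](S)) − π[h,x](ρ[x/y](σ[w='r'](S)))) → 3

|E| = 3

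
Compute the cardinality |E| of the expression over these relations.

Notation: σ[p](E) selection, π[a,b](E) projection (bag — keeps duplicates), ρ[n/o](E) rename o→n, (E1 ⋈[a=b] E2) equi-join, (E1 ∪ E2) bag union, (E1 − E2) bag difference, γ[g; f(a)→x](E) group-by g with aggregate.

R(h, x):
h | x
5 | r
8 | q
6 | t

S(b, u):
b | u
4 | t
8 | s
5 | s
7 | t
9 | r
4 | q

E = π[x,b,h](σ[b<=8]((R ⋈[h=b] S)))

Row counts bottom-up:
  R → 3
  S → 6
  (R ⋈[h=b] S) → 2
  σ[b<=8]((R ⋈[h=b] S)) → 2
  π[x,b,h](σ[b<=8]((R ⋈[h=b] S))) → 2

|E| = 2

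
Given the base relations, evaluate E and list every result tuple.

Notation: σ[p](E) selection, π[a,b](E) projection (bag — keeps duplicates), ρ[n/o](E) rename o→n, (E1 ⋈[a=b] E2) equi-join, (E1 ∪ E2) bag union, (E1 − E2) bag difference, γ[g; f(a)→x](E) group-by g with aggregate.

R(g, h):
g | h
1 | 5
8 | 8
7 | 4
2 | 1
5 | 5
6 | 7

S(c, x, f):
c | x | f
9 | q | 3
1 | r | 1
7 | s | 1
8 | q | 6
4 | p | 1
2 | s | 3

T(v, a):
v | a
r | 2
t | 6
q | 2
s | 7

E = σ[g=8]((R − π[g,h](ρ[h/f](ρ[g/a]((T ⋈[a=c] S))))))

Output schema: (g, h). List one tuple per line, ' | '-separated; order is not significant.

Row counts bottom-up:
  R → 6
  T → 4
  S → 6
  (T ⋈[a=c] S) → 3
  ρ[g/a]((T ⋈[a=c] S)) → 3
  ρ[h/f](ρ[g/a]((T ⋈[a=c] S))) → 3
  π[g,h](ρ[h/f](ρ[g/a]((T ⋈[a=c] S)))) → 3
  (R − π[g,h](ρ[h/f](ρ[g/a]((T ⋈[a=c] S))))) → 6
  σ[g=8]((R − π[g,h](ρ[h/f](ρ[g/a]((T ⋈[a=c] S)))))) → 1

== RESULT ==
g | h
8 | 8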